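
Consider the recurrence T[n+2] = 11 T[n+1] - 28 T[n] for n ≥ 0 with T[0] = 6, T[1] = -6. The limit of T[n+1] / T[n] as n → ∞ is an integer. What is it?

The characteristic equation is r^2 - 11r + 28 = 0, which factors as (r - 7)(r - 4) = 0.
So the roots are 7 and 4. Since |7| > |4| and the coefficient of 7^n is non-zero, the ratio tends to 7.

7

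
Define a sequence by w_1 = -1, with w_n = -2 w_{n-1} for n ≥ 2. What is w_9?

w_2 = -2(-1) = 2
w_3 = -2(2) = -4
w_4 = -2(-4) = 8
w_5 = -2(8) = -16
w_6 = -2(-16) = 32
w_7 = -2(32) = -64
w_8 = -2(-64) = 128
w_9 = -2(128) = -256

-256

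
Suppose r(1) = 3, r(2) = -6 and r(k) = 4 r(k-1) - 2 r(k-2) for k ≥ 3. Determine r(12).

-2015424

r(3) = 4·(-6) - 2·3 = -30
r(4) = 4·(-30) - 2·(-6) = -108
r(5) = 4·(-108) - 2·(-30) = -372
r(6) = 4·(-372) - 2·(-108) = -1272
r(7) = 4·(-1272) - 2·(-372) = -4344
r(8) = 4·(-4344) - 2·(-1272) = -14832
r(9) = 4·(-14832) - 2·(-4344) = -50640
r(10) = 4·(-50640) - 2·(-14832) = -172896
r(11) = 4·(-172896) - 2·(-50640) = -590304
r(12) = 4·(-590304) - 2·(-172896) = -2015424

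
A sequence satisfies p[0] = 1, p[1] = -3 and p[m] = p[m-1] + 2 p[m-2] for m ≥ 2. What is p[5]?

p[2] = (-3) + 2·1 = -1
p[3] = (-1) + 2·(-3) = -7
p[4] = (-7) + 2·(-1) = -9
p[5] = (-9) + 2·(-7) = -23

-23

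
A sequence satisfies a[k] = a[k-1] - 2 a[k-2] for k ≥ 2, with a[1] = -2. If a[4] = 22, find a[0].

8

Let a[0] = x.
a[2] = -2 - 2x
a[3] = 2 - 2x
a[4] = 6 + 2x
So 6 + 2x = 22, giving x = 8.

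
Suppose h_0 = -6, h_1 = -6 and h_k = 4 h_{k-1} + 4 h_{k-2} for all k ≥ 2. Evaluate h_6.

-24576

h_2 = 4*(-6) + 4*(-6) = -48
h_3 = 4*(-48) + 4*(-6) = -216
h_4 = 4*(-216) + 4*(-48) = -1056
h_5 = 4*(-1056) + 4*(-216) = -5088
h_6 = 4*(-5088) + 4*(-1056) = -24576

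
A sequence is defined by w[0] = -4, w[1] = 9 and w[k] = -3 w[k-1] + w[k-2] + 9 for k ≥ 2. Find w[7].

9657

w[2] = -3·9 + (-4) + 9 = -22
w[3] = -3·(-22) + 9 + 9 = 84
w[4] = -3·84 + (-22) + 9 = -265
w[5] = -3·(-265) + 84 + 9 = 888
w[6] = -3·888 + (-265) + 9 = -2920
w[7] = -3·(-2920) + 888 + 9 = 9657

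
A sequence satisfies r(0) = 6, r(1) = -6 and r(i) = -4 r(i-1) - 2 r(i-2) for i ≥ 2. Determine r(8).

16224

r(2) = -4(-6) - 2(6) = 12
r(3) = -4(12) - 2(-6) = -36
r(4) = -4(-36) - 2(12) = 120
r(5) = -4(120) - 2(-36) = -408
r(6) = -4(-408) - 2(120) = 1392
r(7) = -4(1392) - 2(-408) = -4752
r(8) = -4(-4752) - 2(1392) = 16224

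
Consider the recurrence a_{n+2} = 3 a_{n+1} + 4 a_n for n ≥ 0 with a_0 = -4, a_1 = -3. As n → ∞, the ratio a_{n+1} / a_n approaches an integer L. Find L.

The characteristic equation is r^2 - 3r - 4 = 0, which factors as (r - 4)(r + 1) = 0.
So the roots are 4 and -1. Since |4| > |-1| and the coefficient of 4^n is non-zero, the ratio tends to 4.

4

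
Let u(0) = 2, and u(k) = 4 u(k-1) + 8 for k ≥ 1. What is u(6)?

19112

u(1) = 4(2) + 8 = 16
u(2) = 4(16) + 8 = 72
u(3) = 4(72) + 8 = 296
u(4) = 4(296) + 8 = 1192
u(5) = 4(1192) + 8 = 4776
u(6) = 4(4776) + 8 = 19112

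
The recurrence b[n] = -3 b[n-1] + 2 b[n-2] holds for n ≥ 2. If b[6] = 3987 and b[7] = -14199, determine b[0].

Rearranging, b[n-2] = (b[n] + 3 b[n-1]) / 2.
b[5] = (-14199 + 3*3987) / 2 = -2238/2 = -1119
b[4] = (3987 + 3*(-1119)) / 2 = 630/2 = 315
b[3] = (-1119 + 3*315) / 2 = -174/2 = -87
b[2] = (315 + 3*(-87)) / 2 = 54/2 = 27
b[1] = (-87 + 3*27) / 2 = -6/2 = -3
b[0] = (27 + 3*(-3)) / 2 = 18/2 = 9

9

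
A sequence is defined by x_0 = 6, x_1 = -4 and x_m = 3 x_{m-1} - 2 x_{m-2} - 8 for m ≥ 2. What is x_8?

-4520

x_2 = 3*(-4) - 2*6 - 8 = -32
x_3 = 3*(-32) - 2*(-4) - 8 = -96
x_4 = 3*(-96) - 2*(-32) - 8 = -232
x_5 = 3*(-232) - 2*(-96) - 8 = -512
x_6 = 3*(-512) - 2*(-232) - 8 = -1080
x_7 = 3*(-1080) - 2*(-512) - 8 = -2224
x_8 = 3*(-2224) - 2*(-1080) - 8 = -4520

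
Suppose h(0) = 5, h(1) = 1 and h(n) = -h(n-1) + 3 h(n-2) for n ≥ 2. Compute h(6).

245

h(2) = -1 + 3(5) = 14
h(3) = -14 + 3(1) = -11
h(4) = -(-11) + 3(14) = 53
h(5) = -53 + 3(-11) = -86
h(6) = -(-86) + 3(53) = 245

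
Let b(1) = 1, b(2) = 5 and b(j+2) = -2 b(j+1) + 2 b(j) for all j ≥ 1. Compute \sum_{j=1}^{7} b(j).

-368

b(3) = -2(5) + 2(1) = -8
b(4) = -2(-8) + 2(5) = 26
b(5) = -2(26) + 2(-8) = -68
b(6) = -2(-68) + 2(26) = 188
b(7) = -2(188) + 2(-68) = -512
Sum = 1 + 5 + (-8) + 26 + (-68) + 188 + (-512) = -368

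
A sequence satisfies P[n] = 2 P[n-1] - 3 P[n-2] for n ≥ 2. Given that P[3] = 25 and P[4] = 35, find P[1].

-5

Rearranging, P[n-2] = (P[n] - 2 P[n-1]) / -3.
P[2] = (35 - 2(25)) / -3 = -15/-3 = 5
P[1] = (25 - 2(5)) / -3 = 15/-3 = -5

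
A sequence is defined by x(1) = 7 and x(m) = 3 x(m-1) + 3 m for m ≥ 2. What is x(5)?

x(2) = 3·7 + 6 = 27
x(3) = 3·27 + 9 = 90
x(4) = 3·90 + 12 = 282
x(5) = 3·282 + 15 = 861

861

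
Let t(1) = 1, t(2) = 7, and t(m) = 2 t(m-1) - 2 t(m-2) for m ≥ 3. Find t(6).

t(3) = 2·7 - 2·1 = 12
t(4) = 2·12 - 2·7 = 10
t(5) = 2·10 - 2·12 = -4
t(6) = 2·(-4) - 2·10 = -28

-28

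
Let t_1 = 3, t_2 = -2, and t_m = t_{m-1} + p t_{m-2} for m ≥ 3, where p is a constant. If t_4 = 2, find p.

t_3 = -2 + 3p
t_4 = -2 + p
So -2 + p = 2, giving p = 4.

4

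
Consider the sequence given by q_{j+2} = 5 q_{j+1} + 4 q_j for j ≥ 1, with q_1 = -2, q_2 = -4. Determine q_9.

-942332

q_3 = 5·(-4) + 4·(-2) = -28
q_4 = 5·(-28) + 4·(-4) = -156
q_5 = 5·(-156) + 4·(-28) = -892
q_6 = 5·(-892) + 4·(-156) = -5084
q_7 = 5·(-5084) + 4·(-892) = -28988
q_8 = 5·(-28988) + 4·(-5084) = -165276
q_9 = 5·(-165276) + 4·(-28988) = -942332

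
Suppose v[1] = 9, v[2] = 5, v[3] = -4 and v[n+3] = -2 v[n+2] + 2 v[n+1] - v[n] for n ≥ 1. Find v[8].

v[4] = -2*(-4) + 2*5 - 9 = 9
v[5] = -2*9 + 2*(-4) - 5 = -31
v[6] = -2*(-31) + 2*9 - (-4) = 84
v[7] = -2*84 + 2*(-31) - 9 = -239
v[8] = -2*(-239) + 2*84 - (-31) = 677

677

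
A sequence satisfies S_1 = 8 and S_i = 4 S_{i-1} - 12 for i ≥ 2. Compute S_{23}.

The fixed point is -12/(1 - 4) = 4, so S_i - 4 = 4(S_{i-1} - 4).
Hence S_i = 4·4^{i-1} + 4.
S_{23} = 4·4^{22} + 4 = 4·17592186044416 + 4 = 70368744177668.

70368744177668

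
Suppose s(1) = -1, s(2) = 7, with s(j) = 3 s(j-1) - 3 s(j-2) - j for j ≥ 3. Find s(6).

18

s(3) = 3·7 - 3·(-1) - 3 = 21
s(4) = 3·21 - 3·7 - 4 = 38
s(5) = 3·38 - 3·21 - 5 = 46
s(6) = 3·46 - 3·38 - 6 = 18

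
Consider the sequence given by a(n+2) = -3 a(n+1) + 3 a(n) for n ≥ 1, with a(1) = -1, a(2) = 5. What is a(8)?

14229

a(3) = -3·5 + 3·(-1) = -18
a(4) = -3·(-18) + 3·5 = 69
a(5) = -3·69 + 3·(-18) = -261
a(6) = -3·(-261) + 3·69 = 990
a(7) = -3·990 + 3·(-261) = -3753
a(8) = -3·(-3753) + 3·990 = 14229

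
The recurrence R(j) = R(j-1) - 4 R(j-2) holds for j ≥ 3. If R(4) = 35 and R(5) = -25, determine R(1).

Rearranging, R(j-2) = (R(j) - R(j-1)) / -4.
R(3) = (-25 - 35) / -4 = -60/-4 = 15
R(2) = (35 - 15) / -4 = 20/-4 = -5
R(1) = (15 - (-5)) / -4 = 20/-4 = -5

-5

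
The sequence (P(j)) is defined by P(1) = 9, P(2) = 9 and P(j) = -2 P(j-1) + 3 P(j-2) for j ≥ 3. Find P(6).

P(3) = -2(9) + 3(9) = 9
P(4) = -2(9) + 3(9) = 9
P(5) = -2(9) + 3(9) = 9
P(6) = -2(9) + 3(9) = 9

9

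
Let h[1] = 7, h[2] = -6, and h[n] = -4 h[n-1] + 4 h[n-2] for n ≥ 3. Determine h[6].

h[3] = -4(-6) + 4(7) = 52
h[4] = -4(52) + 4(-6) = -232
h[5] = -4(-232) + 4(52) = 1136
h[6] = -4(1136) + 4(-232) = -5472

-5472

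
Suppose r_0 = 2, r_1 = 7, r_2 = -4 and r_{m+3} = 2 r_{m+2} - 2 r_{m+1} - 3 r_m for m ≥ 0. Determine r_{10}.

-1933

r_3 = 2*(-4) - 2*7 - 3*2 = -28
r_4 = 2*(-28) - 2*(-4) - 3*7 = -69
r_5 = 2*(-69) - 2*(-28) - 3*(-4) = -70
r_6 = 2*(-70) - 2*(-69) - 3*(-28) = 82
r_7 = 2*82 - 2*(-70) - 3*(-69) = 511
r_8 = 2*511 - 2*82 - 3*(-70) = 1068
r_9 = 2*1068 - 2*511 - 3*82 = 868
r_{10} = 2*868 - 2*1068 - 3*511 = -1933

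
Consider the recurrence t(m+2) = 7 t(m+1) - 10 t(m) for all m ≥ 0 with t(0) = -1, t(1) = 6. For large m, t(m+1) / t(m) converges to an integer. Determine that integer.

5

The characteristic equation is r^2 - 7r + 10 = 0, which factors as (r - 5)(r - 2) = 0.
So the roots are 5 and 2. Since |5| > |2| and the coefficient of 5^m is non-zero, the ratio tends to 5.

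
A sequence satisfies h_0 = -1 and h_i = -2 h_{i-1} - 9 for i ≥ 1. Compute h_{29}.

-1073741827

The fixed point is -9/(1 + 2) = -3, so h_i + 3 = -2(h_{i-1} + 3).
Hence h_i = 2·(-2)^i - 3.
h_{29} = 2·(-2)^{29} - 3 = 2·-536870912 - 3 = -1073741827.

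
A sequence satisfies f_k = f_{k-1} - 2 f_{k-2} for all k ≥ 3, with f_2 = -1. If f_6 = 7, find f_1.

1

Let f_1 = w.
f_3 = -1 - 2w
f_4 = 1 - 2w
f_5 = 3 + 2w
f_6 = 1 + 6w
So 1 + 6w = 7, giving w = 1.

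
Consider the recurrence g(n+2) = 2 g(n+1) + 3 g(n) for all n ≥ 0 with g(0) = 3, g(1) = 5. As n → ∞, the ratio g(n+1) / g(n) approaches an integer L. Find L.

3

The characteristic equation is r^2 - 2r - 3 = 0, which factors as (r - 3)(r + 1) = 0.
So the roots are 3 and -1. Since |3| > |-1| and the coefficient of 3^n is non-zero, the ratio tends to 3.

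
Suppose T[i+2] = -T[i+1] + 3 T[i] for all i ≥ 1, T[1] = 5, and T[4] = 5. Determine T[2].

Let T[2] = x.
T[3] = 15 - x
T[4] = -15 + 4x
So -15 + 4x = 5, giving x = 5.

5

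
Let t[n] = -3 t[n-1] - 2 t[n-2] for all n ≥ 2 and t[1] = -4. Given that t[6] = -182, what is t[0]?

7

Let t[0] = y.
t[2] = 12 - 2y
t[3] = -28 + 6y
t[4] = 60 - 14y
t[5] = -124 + 30y
t[6] = 252 - 62y
So 252 - 62y = -182, giving y = 7.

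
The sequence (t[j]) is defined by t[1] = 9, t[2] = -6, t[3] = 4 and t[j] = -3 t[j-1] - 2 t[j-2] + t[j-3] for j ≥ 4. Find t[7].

-236

t[4] = -3·4 - 2·(-6) + 9 = 9
t[5] = -3·9 - 2·4 + (-6) = -41
t[6] = -3·(-41) - 2·9 + 4 = 109
t[7] = -3·109 - 2·(-41) + 9 = -236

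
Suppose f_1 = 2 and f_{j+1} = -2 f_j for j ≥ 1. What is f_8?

f_2 = -2·2 = -4
f_3 = -2·(-4) = 8
f_4 = -2·8 = -16
f_5 = -2·(-16) = 32
f_6 = -2·32 = -64
f_7 = -2·(-64) = 128
f_8 = -2·128 = -256

-256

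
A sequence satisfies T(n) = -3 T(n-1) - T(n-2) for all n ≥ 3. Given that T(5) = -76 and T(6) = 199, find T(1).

Rearranging, T(n-2) = -(T(n) + 3 T(n-1)).
T(4) = -(199 + 3*(-76)) = 29
T(3) = -(-76 + 3*29) = -11
T(2) = -(29 + 3*(-11)) = 4
T(1) = -(-11 + 3*4) = -1

-1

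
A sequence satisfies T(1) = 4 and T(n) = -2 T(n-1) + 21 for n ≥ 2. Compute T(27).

-201326585

The fixed point is 21/(1 + 2) = 7, so T(n) - 7 = -2(T(n-1) - 7).
Hence T(n) = -3·(-2)^{n-1} + 7.
T(27) = -3·(-2)^{26} + 7 = -3·67108864 + 7 = -201326585.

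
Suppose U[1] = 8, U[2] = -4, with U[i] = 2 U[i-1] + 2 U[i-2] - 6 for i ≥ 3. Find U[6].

U[3] = 2·(-4) + 2·8 - 6 = 2
U[4] = 2·2 + 2·(-4) - 6 = -10
U[5] = 2·(-10) + 2·2 - 6 = -22
U[6] = 2·(-22) + 2·(-10) - 6 = -70

-70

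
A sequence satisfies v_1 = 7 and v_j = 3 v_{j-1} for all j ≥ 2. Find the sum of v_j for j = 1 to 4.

v_2 = 3*7 = 21
v_3 = 3*21 = 63
v_4 = 3*63 = 189
Sum = 7 + 21 + 63 + 189 = 280

280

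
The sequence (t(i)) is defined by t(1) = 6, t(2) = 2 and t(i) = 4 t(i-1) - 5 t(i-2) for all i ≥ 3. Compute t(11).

t(3) = 4·2 - 5·6 = -22
t(4) = 4·(-22) - 5·2 = -98
t(5) = 4·(-98) - 5·(-22) = -282
t(6) = 4·(-282) - 5·(-98) = -638
t(7) = 4·(-638) - 5·(-282) = -1142
t(8) = 4·(-1142) - 5·(-638) = -1378
t(9) = 4·(-1378) - 5·(-1142) = 198
t(10) = 4·198 - 5·(-1378) = 7682
t(11) = 4·7682 - 5·198 = 29738

29738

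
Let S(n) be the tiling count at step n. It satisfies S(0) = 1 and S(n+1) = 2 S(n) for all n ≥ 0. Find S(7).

S(1) = 2·1 = 2
S(2) = 2·2 = 4
S(3) = 2·4 = 8
S(4) = 2·8 = 16
S(5) = 2·16 = 32
S(6) = 2·32 = 64
S(7) = 2·64 = 128

128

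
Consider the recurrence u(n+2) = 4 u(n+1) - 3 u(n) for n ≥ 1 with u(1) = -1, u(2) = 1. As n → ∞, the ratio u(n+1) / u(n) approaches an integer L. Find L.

The characteristic equation is r^2 - 4r + 3 = 0, which factors as (r - 3)(r - 1) = 0.
So the roots are 3 and 1. Since |3| > |1| and the coefficient of 3^n is non-zero, the ratio tends to 3.

3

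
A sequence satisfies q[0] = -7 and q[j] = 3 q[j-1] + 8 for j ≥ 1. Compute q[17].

The fixed point is 8/(1 - 3) = -4, so q[j] + 4 = 3(q[j-1] + 4).
Hence q[j] = -3·3^j - 4.
q[17] = -3·3^{17} - 4 = -3·129140163 - 4 = -387420493.

-387420493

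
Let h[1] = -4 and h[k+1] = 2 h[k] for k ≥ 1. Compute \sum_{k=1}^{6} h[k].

-252

h[2] = 2(-4) = -8
h[3] = 2(-8) = -16
h[4] = 2(-16) = -32
h[5] = 2(-32) = -64
h[6] = 2(-64) = -128
Sum = (-4) + (-8) + (-16) + (-32) + (-64) + (-128) = -252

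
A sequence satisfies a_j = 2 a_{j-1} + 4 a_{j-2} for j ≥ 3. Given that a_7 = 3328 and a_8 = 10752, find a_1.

Rearranging, a_{j-2} = (a_j - 2 a_{j-1}) / 4.
a_6 = (10752 - 2(3328)) / 4 = 4096/4 = 1024
a_5 = (3328 - 2(1024)) / 4 = 1280/4 = 320
a_4 = (1024 - 2(320)) / 4 = 384/4 = 96
a_3 = (320 - 2(96)) / 4 = 128/4 = 32
a_2 = (96 - 2(32)) / 4 = 32/4 = 8
a_1 = (32 - 2(8)) / 4 = 16/4 = 4

4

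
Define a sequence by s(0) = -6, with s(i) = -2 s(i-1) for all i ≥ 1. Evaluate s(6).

s(1) = -2·(-6) = 12
s(2) = -2·12 = -24
s(3) = -2·(-24) = 48
s(4) = -2·48 = -96
s(5) = -2·(-96) = 192
s(6) = -2·192 = -384

-384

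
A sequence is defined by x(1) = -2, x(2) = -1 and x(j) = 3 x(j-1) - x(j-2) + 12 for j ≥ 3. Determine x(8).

x(3) = 3·(-1) - (-2) + 12 = 11
x(4) = 3·11 - (-1) + 12 = 46
x(5) = 3·46 - 11 + 12 = 139
x(6) = 3·139 - 46 + 12 = 383
x(7) = 3·383 - 139 + 12 = 1022
x(8) = 3·1022 - 383 + 12 = 2695

2695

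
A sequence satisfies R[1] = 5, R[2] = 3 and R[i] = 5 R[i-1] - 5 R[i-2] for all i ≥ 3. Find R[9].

-51250

R[3] = 5(3) - 5(5) = -10
R[4] = 5(-10) - 5(3) = -65
R[5] = 5(-65) - 5(-10) = -275
R[6] = 5(-275) - 5(-65) = -1050
R[7] = 5(-1050) - 5(-275) = -3875
R[8] = 5(-3875) - 5(-1050) = -14125
R[9] = 5(-14125) - 5(-3875) = -51250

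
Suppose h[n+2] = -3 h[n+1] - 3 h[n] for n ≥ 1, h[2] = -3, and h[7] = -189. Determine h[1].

Let h[1] = v.
h[3] = 9 - 3v
h[4] = -18 + 9v
h[5] = 27 - 18v
h[6] = -27 + 27v
h[7] = -27v
So -27v = -189, giving v = 7.

7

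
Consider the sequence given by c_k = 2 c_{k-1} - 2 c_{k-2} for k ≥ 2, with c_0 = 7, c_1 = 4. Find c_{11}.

-320

c_2 = 2*4 - 2*7 = -6
c_3 = 2*(-6) - 2*4 = -20
c_4 = 2*(-20) - 2*(-6) = -28
c_5 = 2*(-28) - 2*(-20) = -16
c_6 = 2*(-16) - 2*(-28) = 24
c_7 = 2*24 - 2*(-16) = 80
c_8 = 2*80 - 2*24 = 112
c_9 = 2*112 - 2*80 = 64
c_{10} = 2*64 - 2*112 = -96
c_{11} = 2*(-96) - 2*64 = -320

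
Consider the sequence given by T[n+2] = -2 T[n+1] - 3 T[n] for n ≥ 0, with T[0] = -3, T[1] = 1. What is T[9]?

-431

T[2] = -2*1 - 3*(-3) = 7
T[3] = -2*7 - 3*1 = -17
T[4] = -2*(-17) - 3*7 = 13
T[5] = -2*13 - 3*(-17) = 25
T[6] = -2*25 - 3*13 = -89
T[7] = -2*(-89) - 3*25 = 103
T[8] = -2*103 - 3*(-89) = 61
T[9] = -2*61 - 3*103 = -431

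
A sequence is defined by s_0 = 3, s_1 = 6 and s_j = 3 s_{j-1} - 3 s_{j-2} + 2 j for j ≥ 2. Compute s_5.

s_2 = 3·6 - 3·3 + 4 = 13
s_3 = 3·13 - 3·6 + 6 = 27
s_4 = 3·27 - 3·13 + 8 = 50
s_5 = 3·50 - 3·27 + 10 = 79

79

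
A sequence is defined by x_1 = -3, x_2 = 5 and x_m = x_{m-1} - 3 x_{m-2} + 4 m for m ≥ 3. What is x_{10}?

x_3 = 5 - 3·(-3) + 12 = 26
x_4 = 26 - 3·5 + 16 = 27
x_5 = 27 - 3·26 + 20 = -31
x_6 = (-31) - 3·27 + 24 = -88
x_7 = (-88) - 3·(-31) + 28 = 33
x_8 = 33 - 3·(-88) + 32 = 329
x_9 = 329 - 3·33 + 36 = 266
x_{10} = 266 - 3·329 + 40 = -681

-681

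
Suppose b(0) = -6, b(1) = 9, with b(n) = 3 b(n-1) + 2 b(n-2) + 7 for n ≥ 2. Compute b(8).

b(2) = 3(9) + 2(-6) + 7 = 22
b(3) = 3(22) + 2(9) + 7 = 91
b(4) = 3(91) + 2(22) + 7 = 324
b(5) = 3(324) + 2(91) + 7 = 1161
b(6) = 3(1161) + 2(324) + 7 = 4138
b(7) = 3(4138) + 2(1161) + 7 = 14743
b(8) = 3(14743) + 2(4138) + 7 = 52512

52512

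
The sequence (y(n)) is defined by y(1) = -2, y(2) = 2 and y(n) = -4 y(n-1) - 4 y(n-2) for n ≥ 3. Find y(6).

-96

y(3) = -4*2 - 4*(-2) = 0
y(4) = -4*0 - 4*2 = -8
y(5) = -4*(-8) - 4*0 = 32
y(6) = -4*32 - 4*(-8) = -96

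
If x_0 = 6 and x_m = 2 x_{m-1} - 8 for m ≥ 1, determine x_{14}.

The fixed point is -8/(1 - 2) = 8, so x_m - 8 = 2(x_{m-1} - 8).
Hence x_m = -2·2^m + 8.
x_{14} = -2·2^{14} + 8 = -2·16384 + 8 = -32760.

-32760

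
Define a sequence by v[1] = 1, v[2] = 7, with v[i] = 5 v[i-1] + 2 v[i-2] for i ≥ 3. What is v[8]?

165751

v[3] = 5*7 + 2*1 = 37
v[4] = 5*37 + 2*7 = 199
v[5] = 5*199 + 2*37 = 1069
v[6] = 5*1069 + 2*199 = 5743
v[7] = 5*5743 + 2*1069 = 30853
v[8] = 5*30853 + 2*5743 = 165751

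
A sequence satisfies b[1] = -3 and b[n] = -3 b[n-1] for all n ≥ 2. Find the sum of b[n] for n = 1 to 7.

b[2] = -3·(-3) = 9
b[3] = -3·9 = -27
b[4] = -3·(-27) = 81
b[5] = -3·81 = -243
b[6] = -3·(-243) = 729
b[7] = -3·729 = -2187
Sum = (-3) + 9 + (-27) + 81 + (-243) + 729 + (-2187) = -1641

-1641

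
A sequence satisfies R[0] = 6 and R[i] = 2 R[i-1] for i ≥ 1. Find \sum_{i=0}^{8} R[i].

R[1] = 2*6 = 12
R[2] = 2*12 = 24
R[3] = 2*24 = 48
R[4] = 2*48 = 96
R[5] = 2*96 = 192
R[6] = 2*192 = 384
R[7] = 2*384 = 768
R[8] = 2*768 = 1536
Sum = 6 + 12 + 24 + 48 + 96 + 192 + 384 + 768 + 1536 = 3066

3066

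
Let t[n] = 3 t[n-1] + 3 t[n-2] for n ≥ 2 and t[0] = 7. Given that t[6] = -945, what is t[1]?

Let t[1] = y.
t[2] = 21 + 3y
t[3] = 63 + 12y
t[4] = 252 + 45y
t[5] = 945 + 171y
t[6] = 3591 + 648y
So 3591 + 648y = -945, giving y = -7.

-7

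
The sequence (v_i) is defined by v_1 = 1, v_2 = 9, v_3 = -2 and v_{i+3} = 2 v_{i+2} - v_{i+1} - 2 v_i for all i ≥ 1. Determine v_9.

v_4 = 2(-2) - 9 - 2(1) = -15
v_5 = 2(-15) - (-2) - 2(9) = -46
v_6 = 2(-46) - (-15) - 2(-2) = -73
v_7 = 2(-73) - (-46) - 2(-15) = -70
v_8 = 2(-70) - (-73) - 2(-46) = 25
v_9 = 2(25) - (-70) - 2(-73) = 266

266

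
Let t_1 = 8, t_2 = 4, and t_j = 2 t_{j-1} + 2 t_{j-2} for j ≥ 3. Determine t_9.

t_3 = 2(4) + 2(8) = 24
t_4 = 2(24) + 2(4) = 56
t_5 = 2(56) + 2(24) = 160
t_6 = 2(160) + 2(56) = 432
t_7 = 2(432) + 2(160) = 1184
t_8 = 2(1184) + 2(432) = 3232
t_9 = 2(3232) + 2(1184) = 8832

8832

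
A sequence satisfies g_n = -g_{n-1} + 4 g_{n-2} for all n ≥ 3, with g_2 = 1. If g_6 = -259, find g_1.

8

Let g_1 = z.
g_3 = -1 + 4z
g_4 = 5 - 4z
g_5 = -9 + 20z
g_6 = 29 - 36z
So 29 - 36z = -259, giving z = 8.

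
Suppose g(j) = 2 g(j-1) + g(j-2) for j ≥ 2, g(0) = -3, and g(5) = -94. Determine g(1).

-2

Let g(1) = x.
g(2) = -3 + 2x
g(3) = -6 + 5x
g(4) = -15 + 12x
g(5) = -36 + 29x
So -36 + 29x = -94, giving x = -2.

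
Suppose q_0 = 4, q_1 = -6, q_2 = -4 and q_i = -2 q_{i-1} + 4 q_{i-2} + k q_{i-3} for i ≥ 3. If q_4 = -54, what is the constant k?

5

q_3 = -16 + 4k
q_4 = 16 - 14k
So 16 - 14k = -54, giving k = 5.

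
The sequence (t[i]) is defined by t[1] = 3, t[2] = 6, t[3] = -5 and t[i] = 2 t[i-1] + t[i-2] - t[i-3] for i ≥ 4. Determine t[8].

t[4] = 2*(-5) + 6 - 3 = -7
t[5] = 2*(-7) + (-5) - 6 = -25
t[6] = 2*(-25) + (-7) - (-5) = -52
t[7] = 2*(-52) + (-25) - (-7) = -122
t[8] = 2*(-122) + (-52) - (-25) = -271

-271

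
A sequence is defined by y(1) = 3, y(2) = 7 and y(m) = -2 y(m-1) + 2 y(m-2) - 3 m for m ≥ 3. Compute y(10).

y(3) = -2·7 + 2·3 - 9 = -17
y(4) = -2·(-17) + 2·7 - 12 = 36
y(5) = -2·36 + 2·(-17) - 15 = -121
y(6) = -2·(-121) + 2·36 - 18 = 296
y(7) = -2·296 + 2·(-121) - 21 = -855
y(8) = -2·(-855) + 2·296 - 24 = 2278
y(9) = -2·2278 + 2·(-855) - 27 = -6293
y(10) = -2·(-6293) + 2·2278 - 30 = 17112

17112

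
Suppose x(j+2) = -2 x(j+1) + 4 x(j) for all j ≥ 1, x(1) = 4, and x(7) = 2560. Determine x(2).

Let x(2) = y.
x(3) = 16 - 2y
x(4) = -32 + 8y
x(5) = 128 - 24y
x(6) = -384 + 80y
x(7) = 1280 - 256y
So 1280 - 256y = 2560, giving y = -5.

-5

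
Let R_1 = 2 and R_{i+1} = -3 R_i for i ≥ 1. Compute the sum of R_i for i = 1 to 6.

R_2 = -3·2 = -6
R_3 = -3·(-6) = 18
R_4 = -3·18 = -54
R_5 = -3·(-54) = 162
R_6 = -3·162 = -486
Sum = 2 + (-6) + 18 + (-54) + 162 + (-486) = -364

-364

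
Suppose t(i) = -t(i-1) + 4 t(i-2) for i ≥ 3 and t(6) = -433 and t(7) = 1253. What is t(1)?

Rearranging, t(i-2) = (t(i) + t(i-1)) / 4.
t(5) = (1253 + (-433)) / 4 = 820/4 = 205
t(4) = (-433 + 205) / 4 = -228/4 = -57
t(3) = (205 + (-57)) / 4 = 148/4 = 37
t(2) = (-57 + 37) / 4 = -20/4 = -5
t(1) = (37 + (-5)) / 4 = 32/4 = 8

8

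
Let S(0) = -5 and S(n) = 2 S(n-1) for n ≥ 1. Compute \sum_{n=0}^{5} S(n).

S(1) = 2(-5) = -10
S(2) = 2(-10) = -20
S(3) = 2(-20) = -40
S(4) = 2(-40) = -80
S(5) = 2(-80) = -160
Sum = (-5) + (-10) + (-20) + (-40) + (-80) + (-160) = -315

-315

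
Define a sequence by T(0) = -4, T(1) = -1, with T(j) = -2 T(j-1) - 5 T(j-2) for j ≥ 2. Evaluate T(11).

32481

T(2) = -2·(-1) - 5·(-4) = 22
T(3) = -2·22 - 5·(-1) = -39
T(4) = -2·(-39) - 5·22 = -32
T(5) = -2·(-32) - 5·(-39) = 259
T(6) = -2·259 - 5·(-32) = -358
T(7) = -2·(-358) - 5·259 = -579
T(8) = -2·(-579) - 5·(-358) = 2948
T(9) = -2·2948 - 5·(-579) = -3001
T(10) = -2·(-3001) - 5·2948 = -8738
T(11) = -2·(-8738) - 5·(-3001) = 32481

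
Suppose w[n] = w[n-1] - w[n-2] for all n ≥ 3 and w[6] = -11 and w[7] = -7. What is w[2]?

Rearranging, w[n-2] = -(w[n] - w[n-1]).
w[5] = -(-7 - (-11)) = -4
w[4] = -(-11 - (-4)) = 7
w[3] = -(-4 - 7) = 11
w[2] = -(7 - 11) = 4

4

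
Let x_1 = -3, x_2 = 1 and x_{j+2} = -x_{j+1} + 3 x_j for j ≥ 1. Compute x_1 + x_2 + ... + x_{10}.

1657

x_3 = -1 + 3(-3) = -10
x_4 = -(-10) + 3(1) = 13
x_5 = -13 + 3(-10) = -43
x_6 = -(-43) + 3(13) = 82
x_7 = -82 + 3(-43) = -211
x_8 = -(-211) + 3(82) = 457
x_9 = -457 + 3(-211) = -1090
x_{10} = -(-1090) + 3(457) = 2461
Sum = (-3) + 1 + (-10) + 13 + (-43) + 82 + (-211) + 457 + (-1090) + 2461 = 1657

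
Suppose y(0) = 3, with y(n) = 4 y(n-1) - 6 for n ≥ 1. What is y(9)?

262146

y(1) = 4*3 - 6 = 6
y(2) = 4*6 - 6 = 18
y(3) = 4*18 - 6 = 66
y(4) = 4*66 - 6 = 258
y(5) = 4*258 - 6 = 1026
y(6) = 4*1026 - 6 = 4098
y(7) = 4*4098 - 6 = 16386
y(8) = 4*16386 - 6 = 65538
y(9) = 4*65538 - 6 = 262146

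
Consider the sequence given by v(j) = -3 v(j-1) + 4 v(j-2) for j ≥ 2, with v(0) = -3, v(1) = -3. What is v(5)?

v(2) = -3(-3) + 4(-3) = -3
v(3) = -3(-3) + 4(-3) = -3
v(4) = -3(-3) + 4(-3) = -3
v(5) = -3(-3) + 4(-3) = -3

-3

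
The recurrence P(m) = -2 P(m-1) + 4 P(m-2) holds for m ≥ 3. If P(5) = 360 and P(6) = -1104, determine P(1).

9

Rearranging, P(m-2) = (P(m) + 2 P(m-1)) / 4.
P(4) = (-1104 + 2·360) / 4 = -384/4 = -96
P(3) = (360 + 2·(-96)) / 4 = 168/4 = 42
P(2) = (-96 + 2·42) / 4 = -12/4 = -3
P(1) = (42 + 2·(-3)) / 4 = 36/4 = 9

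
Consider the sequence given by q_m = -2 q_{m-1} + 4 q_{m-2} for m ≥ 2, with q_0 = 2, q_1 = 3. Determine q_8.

q_2 = -2(3) + 4(2) = 2
q_3 = -2(2) + 4(3) = 8
q_4 = -2(8) + 4(2) = -8
q_5 = -2(-8) + 4(8) = 48
q_6 = -2(48) + 4(-8) = -128
q_7 = -2(-128) + 4(48) = 448
q_8 = -2(448) + 4(-128) = -1408

-1408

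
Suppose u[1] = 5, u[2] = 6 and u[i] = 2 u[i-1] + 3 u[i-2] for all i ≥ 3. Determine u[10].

54126

u[3] = 2(6) + 3(5) = 27
u[4] = 2(27) + 3(6) = 72
u[5] = 2(72) + 3(27) = 225
u[6] = 2(225) + 3(72) = 666
u[7] = 2(666) + 3(225) = 2007
u[8] = 2(2007) + 3(666) = 6012
u[9] = 2(6012) + 3(2007) = 18045
u[10] = 2(18045) + 3(6012) = 54126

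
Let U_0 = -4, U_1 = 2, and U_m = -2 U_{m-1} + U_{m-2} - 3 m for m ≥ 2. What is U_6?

-370

U_2 = -2·2 + (-4) - 6 = -14
U_3 = -2·(-14) + 2 - 9 = 21
U_4 = -2·21 + (-14) - 12 = -68
U_5 = -2·(-68) + 21 - 15 = 142
U_6 = -2·142 + (-68) - 18 = -370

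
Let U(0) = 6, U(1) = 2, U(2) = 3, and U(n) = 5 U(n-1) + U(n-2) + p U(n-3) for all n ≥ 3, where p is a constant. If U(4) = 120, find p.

1

U(3) = 17 + 6p
U(4) = 88 + 32p
So 88 + 32p = 120, giving p = 1.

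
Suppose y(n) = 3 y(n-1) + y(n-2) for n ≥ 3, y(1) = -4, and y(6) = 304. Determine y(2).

4

Let y(2) = w.
y(3) = -4 + 3w
y(4) = -12 + 10w
y(5) = -40 + 33w
y(6) = -132 + 109w
So -132 + 109w = 304, giving w = 4.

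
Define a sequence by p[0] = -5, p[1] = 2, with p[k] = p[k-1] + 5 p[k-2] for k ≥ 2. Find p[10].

-44768

p[2] = 2 + 5(-5) = -23
p[3] = (-23) + 5(2) = -13
p[4] = (-13) + 5(-23) = -128
p[5] = (-128) + 5(-13) = -193
p[6] = (-193) + 5(-128) = -833
p[7] = (-833) + 5(-193) = -1798
p[8] = (-1798) + 5(-833) = -5963
p[9] = (-5963) + 5(-1798) = -14953
p[10] = (-14953) + 5(-5963) = -44768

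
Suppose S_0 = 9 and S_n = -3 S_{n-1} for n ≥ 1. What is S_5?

-2187

S_1 = -3·9 = -27
S_2 = -3·(-27) = 81
S_3 = -3·81 = -243
S_4 = -3·(-243) = 729
S_5 = -3·729 = -2187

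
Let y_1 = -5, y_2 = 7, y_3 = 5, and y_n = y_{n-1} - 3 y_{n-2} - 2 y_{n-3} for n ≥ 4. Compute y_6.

-27

y_4 = 5 - 3(7) - 2(-5) = -6
y_5 = (-6) - 3(5) - 2(7) = -35
y_6 = (-35) - 3(-6) - 2(5) = -27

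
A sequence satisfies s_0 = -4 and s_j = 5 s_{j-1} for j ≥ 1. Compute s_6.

s_1 = 5*(-4) = -20
s_2 = 5*(-20) = -100
s_3 = 5*(-100) = -500
s_4 = 5*(-500) = -2500
s_5 = 5*(-2500) = -12500
s_6 = 5*(-12500) = -62500

-62500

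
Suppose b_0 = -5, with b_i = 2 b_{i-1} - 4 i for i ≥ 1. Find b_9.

-6612

b_1 = 2*(-5) - 4 = -14
b_2 = 2*(-14) - 8 = -36
b_3 = 2*(-36) - 12 = -84
b_4 = 2*(-84) - 16 = -184
b_5 = 2*(-184) - 20 = -388
b_6 = 2*(-388) - 24 = -800
b_7 = 2*(-800) - 28 = -1628
b_8 = 2*(-1628) - 32 = -3288
b_9 = 2*(-3288) - 36 = -6612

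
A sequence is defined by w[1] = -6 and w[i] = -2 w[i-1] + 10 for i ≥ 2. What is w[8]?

w[2] = -2*(-6) + 10 = 22
w[3] = -2*22 + 10 = -34
w[4] = -2*(-34) + 10 = 78
w[5] = -2*78 + 10 = -146
w[6] = -2*(-146) + 10 = 302
w[7] = -2*302 + 10 = -594
w[8] = -2*(-594) + 10 = 1198

1198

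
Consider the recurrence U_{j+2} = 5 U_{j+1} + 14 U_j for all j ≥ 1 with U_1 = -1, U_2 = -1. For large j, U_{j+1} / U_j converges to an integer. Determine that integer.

The characteristic equation is r^2 - 5r - 14 = 0, which factors as (r - 7)(r + 2) = 0.
So the roots are 7 and -2. Since |7| > |-2| and the coefficient of 7^j is non-zero, the ratio tends to 7.

7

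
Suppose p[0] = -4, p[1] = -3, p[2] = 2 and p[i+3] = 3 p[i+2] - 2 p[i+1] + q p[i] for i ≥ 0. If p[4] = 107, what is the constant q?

p[3] = 12 - 4q
p[4] = 32 - 15q
So 32 - 15q = 107, giving q = -5.

-5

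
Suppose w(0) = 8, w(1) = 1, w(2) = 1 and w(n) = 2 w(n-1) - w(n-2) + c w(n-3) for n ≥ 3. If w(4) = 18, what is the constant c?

1

w(3) = 1 + 8c
w(4) = 1 + 17c
So 1 + 17c = 18, giving c = 1.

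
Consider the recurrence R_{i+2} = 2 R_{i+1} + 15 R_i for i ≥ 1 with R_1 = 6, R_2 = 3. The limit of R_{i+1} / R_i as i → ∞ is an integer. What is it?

5

The characteristic equation is r^2 - 2r - 15 = 0, which factors as (r - 5)(r + 3) = 0.
So the roots are 5 and -3. Since |5| > |-3| and the coefficient of 5^i is non-zero, the ratio tends to 5.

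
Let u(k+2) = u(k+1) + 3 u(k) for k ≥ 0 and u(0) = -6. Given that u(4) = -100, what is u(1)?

Let u(1) = y.
u(2) = -18 + y
u(3) = -18 + 4y
u(4) = -72 + 7y
So -72 + 7y = -100, giving y = -4.

-4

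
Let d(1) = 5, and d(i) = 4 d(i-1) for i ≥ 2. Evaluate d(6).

d(2) = 4*5 = 20
d(3) = 4*20 = 80
d(4) = 4*80 = 320
d(5) = 4*320 = 1280
d(6) = 4*1280 = 5120

5120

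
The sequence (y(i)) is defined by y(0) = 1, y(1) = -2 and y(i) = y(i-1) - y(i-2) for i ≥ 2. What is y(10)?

2

y(2) = (-2) - 1 = -3
y(3) = (-3) - (-2) = -1
y(4) = (-1) - (-3) = 2
y(5) = 2 - (-1) = 3
y(6) = 3 - 2 = 1
y(7) = 1 - 3 = -2
y(8) = (-2) - 1 = -3
y(9) = (-3) - (-2) = -1
y(10) = (-1) - (-3) = 2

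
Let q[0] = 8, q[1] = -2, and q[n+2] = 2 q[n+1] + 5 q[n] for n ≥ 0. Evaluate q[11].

q[2] = 2(-2) + 5(8) = 36
q[3] = 2(36) + 5(-2) = 62
q[4] = 2(62) + 5(36) = 304
q[5] = 2(304) + 5(62) = 918
q[6] = 2(918) + 5(304) = 3356
q[7] = 2(3356) + 5(918) = 11302
q[8] = 2(11302) + 5(3356) = 39384
q[9] = 2(39384) + 5(11302) = 135278
q[10] = 2(135278) + 5(39384) = 467476
q[11] = 2(467476) + 5(135278) = 1611342

1611342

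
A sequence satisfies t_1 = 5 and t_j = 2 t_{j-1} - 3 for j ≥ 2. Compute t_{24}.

16777219

The fixed point is -3/(1 - 2) = 3, so t_j - 3 = 2(t_{j-1} - 3).
Hence t_j = 2·2^{j-1} + 3.
t_{24} = 2·2^{23} + 3 = 2·8388608 + 3 = 16777219.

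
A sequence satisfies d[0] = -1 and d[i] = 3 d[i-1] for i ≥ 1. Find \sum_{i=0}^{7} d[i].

d[1] = 3*(-1) = -3
d[2] = 3*(-3) = -9
d[3] = 3*(-9) = -27
d[4] = 3*(-27) = -81
d[5] = 3*(-81) = -243
d[6] = 3*(-243) = -729
d[7] = 3*(-729) = -2187
Sum = (-1) + (-3) + (-9) + (-27) + (-81) + (-243) + (-729) + (-2187) = -3280

-3280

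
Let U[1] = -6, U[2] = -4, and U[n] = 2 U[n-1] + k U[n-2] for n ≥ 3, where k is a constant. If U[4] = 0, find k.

U[3] = -8 - 6k
U[4] = -16 - 16k
So -16 - 16k = 0, giving k = -1.

-1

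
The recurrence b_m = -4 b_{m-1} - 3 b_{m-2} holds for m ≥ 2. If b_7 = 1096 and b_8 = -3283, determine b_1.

4

Rearranging, b_{m-2} = (b_m + 4 b_{m-1}) / -3.
b_6 = (-3283 + 4(1096)) / -3 = 1101/-3 = -367
b_5 = (1096 + 4(-367)) / -3 = -372/-3 = 124
b_4 = (-367 + 4(124)) / -3 = 129/-3 = -43
b_3 = (124 + 4(-43)) / -3 = -48/-3 = 16
b_2 = (-43 + 4(16)) / -3 = 21/-3 = -7
b_1 = (16 + 4(-7)) / -3 = -12/-3 = 4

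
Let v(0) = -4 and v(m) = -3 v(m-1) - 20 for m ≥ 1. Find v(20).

3486784396

The fixed point is -20/(1 + 3) = -5, so v(m) + 5 = -3(v(m-1) + 5).
Hence v(m) = 1·(-3)^m - 5.
v(20) = 1·(-3)^{20} - 5 = 1·3486784401 - 5 = 3486784396.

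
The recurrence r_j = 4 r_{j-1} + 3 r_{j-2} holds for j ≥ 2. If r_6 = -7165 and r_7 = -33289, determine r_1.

Rearranging, r_{j-2} = (r_j - 4 r_{j-1}) / 3.
r_5 = (-33289 - 4*(-7165)) / 3 = -4629/3 = -1543
r_4 = (-7165 - 4*(-1543)) / 3 = -993/3 = -331
r_3 = (-1543 - 4*(-331)) / 3 = -219/3 = -73
r_2 = (-331 - 4*(-73)) / 3 = -39/3 = -13
r_1 = (-73 - 4*(-13)) / 3 = -21/3 = -7

-7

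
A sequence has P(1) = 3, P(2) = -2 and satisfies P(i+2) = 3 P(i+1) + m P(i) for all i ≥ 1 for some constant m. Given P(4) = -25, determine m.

-1

P(3) = -6 + 3m
P(4) = -18 + 7m
So -18 + 7m = -25, giving m = -1.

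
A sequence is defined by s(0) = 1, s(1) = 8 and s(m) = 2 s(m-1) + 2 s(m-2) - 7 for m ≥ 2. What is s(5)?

s(2) = 2·8 + 2·1 - 7 = 11
s(3) = 2·11 + 2·8 - 7 = 31
s(4) = 2·31 + 2·11 - 7 = 77
s(5) = 2·77 + 2·31 - 7 = 209

209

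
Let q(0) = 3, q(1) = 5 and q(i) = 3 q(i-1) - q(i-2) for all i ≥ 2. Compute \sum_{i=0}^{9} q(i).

q(2) = 3(5) - 3 = 12
q(3) = 3(12) - 5 = 31
q(4) = 3(31) - 12 = 81
q(5) = 3(81) - 31 = 212
q(6) = 3(212) - 81 = 555
q(7) = 3(555) - 212 = 1453
q(8) = 3(1453) - 555 = 3804
q(9) = 3(3804) - 1453 = 9959
Sum = 3 + 5 + 12 + 31 + 81 + 212 + 555 + 1453 + 3804 + 9959 = 16115

16115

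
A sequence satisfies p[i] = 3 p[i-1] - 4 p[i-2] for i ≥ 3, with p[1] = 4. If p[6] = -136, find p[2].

Let p[2] = z.
p[3] = -16 + 3z
p[4] = -48 + 5z
p[5] = -80 + 3z
p[6] = -48 - 11z
So -48 - 11z = -136, giving z = 8.

8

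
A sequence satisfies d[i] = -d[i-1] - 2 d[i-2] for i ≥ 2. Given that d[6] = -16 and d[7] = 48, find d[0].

2

Rearranging, d[i-2] = (d[i] + d[i-1]) / -2.
d[5] = (48 + (-16)) / -2 = 32/-2 = -16
d[4] = (-16 + (-16)) / -2 = -32/-2 = 16
d[3] = (-16 + 16) / -2 = 0/-2 = 0
d[2] = (16 + 0) / -2 = 16/-2 = -8
d[1] = (0 + (-8)) / -2 = -8/-2 = 4
d[0] = (-8 + 4) / -2 = -4/-2 = 2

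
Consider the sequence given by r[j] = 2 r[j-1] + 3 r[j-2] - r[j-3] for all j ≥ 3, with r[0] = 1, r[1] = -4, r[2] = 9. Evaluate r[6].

r[3] = 2(9) + 3(-4) - 1 = 5
r[4] = 2(5) + 3(9) - (-4) = 41
r[5] = 2(41) + 3(5) - 9 = 88
r[6] = 2(88) + 3(41) - 5 = 294

294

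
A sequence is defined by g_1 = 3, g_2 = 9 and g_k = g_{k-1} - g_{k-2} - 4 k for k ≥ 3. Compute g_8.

-15

g_3 = 9 - 3 - 12 = -6
g_4 = (-6) - 9 - 16 = -31
g_5 = (-31) - (-6) - 20 = -45
g_6 = (-45) - (-31) - 24 = -38
g_7 = (-38) - (-45) - 28 = -21
g_8 = (-21) - (-38) - 32 = -15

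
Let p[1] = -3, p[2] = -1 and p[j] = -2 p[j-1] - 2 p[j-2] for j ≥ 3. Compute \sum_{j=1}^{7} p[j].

p[3] = -2*(-1) - 2*(-3) = 8
p[4] = -2*8 - 2*(-1) = -14
p[5] = -2*(-14) - 2*8 = 12
p[6] = -2*12 - 2*(-14) = 4
p[7] = -2*4 - 2*12 = -32
Sum = (-3) + (-1) + 8 + (-14) + 12 + 4 + (-32) = -26

-26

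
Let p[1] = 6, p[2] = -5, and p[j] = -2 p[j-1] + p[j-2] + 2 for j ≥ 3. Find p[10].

-7949

p[3] = -2(-5) + 6 + 2 = 18
p[4] = -2(18) + (-5) + 2 = -39
p[5] = -2(-39) + 18 + 2 = 98
p[6] = -2(98) + (-39) + 2 = -233
p[7] = -2(-233) + 98 + 2 = 566
p[8] = -2(566) + (-233) + 2 = -1363
p[9] = -2(-1363) + 566 + 2 = 3294
p[10] = -2(3294) + (-1363) + 2 = -7949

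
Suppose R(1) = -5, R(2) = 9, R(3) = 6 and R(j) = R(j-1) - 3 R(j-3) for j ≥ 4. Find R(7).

-87

R(4) = 6 - 3*(-5) = 21
R(5) = 21 - 3*9 = -6
R(6) = (-6) - 3*6 = -24
R(7) = (-24) - 3*21 = -87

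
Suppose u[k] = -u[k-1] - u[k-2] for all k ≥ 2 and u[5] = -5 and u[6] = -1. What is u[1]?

Rearranging, u[k-2] = -(u[k] + u[k-1]).
u[4] = -(-1 + (-5)) = 6
u[3] = -(-5 + 6) = -1
u[2] = -(6 + (-1)) = -5
u[1] = -(-1 + (-5)) = 6

6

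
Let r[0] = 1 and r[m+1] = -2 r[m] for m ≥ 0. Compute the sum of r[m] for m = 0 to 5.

r[1] = -2*1 = -2
r[2] = -2*(-2) = 4
r[3] = -2*4 = -8
r[4] = -2*(-8) = 16
r[5] = -2*16 = -32
Sum = 1 + (-2) + 4 + (-8) + 16 + (-32) = -21

-21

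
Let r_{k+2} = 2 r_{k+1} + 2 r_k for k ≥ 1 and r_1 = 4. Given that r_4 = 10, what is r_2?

Let r_2 = y.
r_3 = 8 + 2y
r_4 = 16 + 6y
So 16 + 6y = 10, giving y = -1.

-1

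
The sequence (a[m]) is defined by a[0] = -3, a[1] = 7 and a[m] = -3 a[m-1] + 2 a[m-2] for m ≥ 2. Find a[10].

a[2] = -3·7 + 2·(-3) = -27
a[3] = -3·(-27) + 2·7 = 95
a[4] = -3·95 + 2·(-27) = -339
a[5] = -3·(-339) + 2·95 = 1207
a[6] = -3·1207 + 2·(-339) = -4299
a[7] = -3·(-4299) + 2·1207 = 15311
a[8] = -3·15311 + 2·(-4299) = -54531
a[9] = -3·(-54531) + 2·15311 = 194215
a[10] = -3·194215 + 2·(-54531) = -691707

-691707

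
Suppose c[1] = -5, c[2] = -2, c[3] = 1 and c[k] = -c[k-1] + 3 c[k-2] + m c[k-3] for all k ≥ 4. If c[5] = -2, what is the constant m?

-4

c[4] = -7 - 5m
c[5] = 10 + 3m
So 10 + 3m = -2, giving m = -4.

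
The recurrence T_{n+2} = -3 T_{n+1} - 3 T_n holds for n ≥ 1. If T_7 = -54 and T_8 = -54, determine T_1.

Rearranging, T_{n-2} = (T_n + 3 T_{n-1}) / -3.
T_6 = (-54 + 3*(-54)) / -3 = -216/-3 = 72
T_5 = (-54 + 3*72) / -3 = 162/-3 = -54
T_4 = (72 + 3*(-54)) / -3 = -90/-3 = 30
T_3 = (-54 + 3*30) / -3 = 36/-3 = -12
T_2 = (30 + 3*(-12)) / -3 = -6/-3 = 2
T_1 = (-12 + 3*2) / -3 = -6/-3 = 2

2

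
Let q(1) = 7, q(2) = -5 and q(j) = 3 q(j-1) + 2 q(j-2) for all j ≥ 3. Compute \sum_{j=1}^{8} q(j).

-2616

q(3) = 3·(-5) + 2·7 = -1
q(4) = 3·(-1) + 2·(-5) = -13
q(5) = 3·(-13) + 2·(-1) = -41
q(6) = 3·(-41) + 2·(-13) = -149
q(7) = 3·(-149) + 2·(-41) = -529
q(8) = 3·(-529) + 2·(-149) = -1885
Sum = 7 + (-5) + (-1) + (-13) + (-41) + (-149) + (-529) + (-1885) = -2616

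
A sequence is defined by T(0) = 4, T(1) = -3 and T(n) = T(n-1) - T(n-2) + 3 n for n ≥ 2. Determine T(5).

28

T(2) = (-3) - 4 + 6 = -1
T(3) = (-1) - (-3) + 9 = 11
T(4) = 11 - (-1) + 12 = 24
T(5) = 24 - 11 + 15 = 28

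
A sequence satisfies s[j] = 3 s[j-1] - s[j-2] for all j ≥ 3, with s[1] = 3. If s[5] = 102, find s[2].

Let s[2] = x.
s[3] = -3 + 3x
s[4] = -9 + 8x
s[5] = -24 + 21x
So -24 + 21x = 102, giving x = 6.

6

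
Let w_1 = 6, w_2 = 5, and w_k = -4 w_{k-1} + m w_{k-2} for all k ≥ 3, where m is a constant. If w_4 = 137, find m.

-3

w_3 = -20 + 6m
w_4 = 80 - 19m
So 80 - 19m = 137, giving m = -3.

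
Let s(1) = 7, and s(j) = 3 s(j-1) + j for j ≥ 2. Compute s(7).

s(2) = 3·7 + 2 = 23
s(3) = 3·23 + 3 = 72
s(4) = 3·72 + 4 = 220
s(5) = 3·220 + 5 = 665
s(6) = 3·665 + 6 = 2001
s(7) = 3·2001 + 7 = 6010

6010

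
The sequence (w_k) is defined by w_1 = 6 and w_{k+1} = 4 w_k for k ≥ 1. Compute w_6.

w_2 = 4·6 = 24
w_3 = 4·24 = 96
w_4 = 4·96 = 384
w_5 = 4·384 = 1536
w_6 = 4·1536 = 6144

6144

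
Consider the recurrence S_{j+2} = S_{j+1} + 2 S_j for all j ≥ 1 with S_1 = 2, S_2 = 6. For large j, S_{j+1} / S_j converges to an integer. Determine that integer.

2

The characteristic equation is r^2 - r - 2 = 0, which factors as (r - 2)(r + 1) = 0.
So the roots are 2 and -1. Since |2| > |-1| and the coefficient of 2^j is non-zero, the ratio tends to 2.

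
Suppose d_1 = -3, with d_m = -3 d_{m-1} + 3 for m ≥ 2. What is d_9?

-24603

d_2 = -3*(-3) + 3 = 12
d_3 = -3*12 + 3 = -33
d_4 = -3*(-33) + 3 = 102
d_5 = -3*102 + 3 = -303
d_6 = -3*(-303) + 3 = 912
d_7 = -3*912 + 3 = -2733
d_8 = -3*(-2733) + 3 = 8202
d_9 = -3*8202 + 3 = -24603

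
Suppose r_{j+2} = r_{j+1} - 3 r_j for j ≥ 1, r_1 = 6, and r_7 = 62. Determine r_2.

Let r_2 = y.
r_3 = -18 + y
r_4 = -18 - 2y
r_5 = 36 - 5y
r_6 = 90 + y
r_7 = -18 + 16y
So -18 + 16y = 62, giving y = 5.

5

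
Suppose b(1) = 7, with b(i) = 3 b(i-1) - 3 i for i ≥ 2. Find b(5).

b(2) = 3·7 - 6 = 15
b(3) = 3·15 - 9 = 36
b(4) = 3·36 - 12 = 96
b(5) = 3·96 - 15 = 273

273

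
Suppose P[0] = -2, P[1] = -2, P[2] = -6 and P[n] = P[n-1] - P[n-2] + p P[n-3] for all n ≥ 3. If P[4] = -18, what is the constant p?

5

P[3] = -4 - 2p
P[4] = 2 - 4p
So 2 - 4p = -18, giving p = 5.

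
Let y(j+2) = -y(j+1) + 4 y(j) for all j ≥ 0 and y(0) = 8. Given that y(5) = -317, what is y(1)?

Let y(1) = v.
y(2) = 32 - v
y(3) = -32 + 5v
y(4) = 160 - 9v
y(5) = -288 + 29v
So -288 + 29v = -317, giving v = -1.

-1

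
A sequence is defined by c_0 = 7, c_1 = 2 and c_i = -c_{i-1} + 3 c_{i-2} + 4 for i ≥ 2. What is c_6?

383

c_2 = -2 + 3·7 + 4 = 23
c_3 = -23 + 3·2 + 4 = -13
c_4 = -(-13) + 3·23 + 4 = 86
c_5 = -86 + 3·(-13) + 4 = -121
c_6 = -(-121) + 3·86 + 4 = 383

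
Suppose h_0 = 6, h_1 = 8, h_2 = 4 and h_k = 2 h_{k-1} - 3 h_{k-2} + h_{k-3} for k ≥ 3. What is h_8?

56

h_3 = 2·4 - 3·8 + 6 = -10
h_4 = 2·(-10) - 3·4 + 8 = -24
h_5 = 2·(-24) - 3·(-10) + 4 = -14
h_6 = 2·(-14) - 3·(-24) + (-10) = 34
h_7 = 2·34 - 3·(-14) + (-24) = 86
h_8 = 2·86 - 3·34 + (-14) = 56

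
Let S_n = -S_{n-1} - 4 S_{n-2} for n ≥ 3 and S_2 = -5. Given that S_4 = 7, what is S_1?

-2

Let S_1 = w.
S_3 = 5 - 4w
S_4 = 15 + 4w
So 15 + 4w = 7, giving w = -2.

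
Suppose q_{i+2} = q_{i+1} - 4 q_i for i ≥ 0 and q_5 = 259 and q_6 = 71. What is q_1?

7

Rearranging, q_{i-2} = (q_i - q_{i-1}) / -4.
q_4 = (71 - 259) / -4 = -188/-4 = 47
q_3 = (259 - 47) / -4 = 212/-4 = -53
q_2 = (47 - (-53)) / -4 = 100/-4 = -25
q_1 = (-53 - (-25)) / -4 = -28/-4 = 7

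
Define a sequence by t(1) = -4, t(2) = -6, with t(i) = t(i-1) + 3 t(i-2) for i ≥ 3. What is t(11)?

t(3) = (-6) + 3(-4) = -18
t(4) = (-18) + 3(-6) = -36
t(5) = (-36) + 3(-18) = -90
t(6) = (-90) + 3(-36) = -198
t(7) = (-198) + 3(-90) = -468
t(8) = (-468) + 3(-198) = -1062
t(9) = (-1062) + 3(-468) = -2466
t(10) = (-2466) + 3(-1062) = -5652
t(11) = (-5652) + 3(-2466) = -13050

-13050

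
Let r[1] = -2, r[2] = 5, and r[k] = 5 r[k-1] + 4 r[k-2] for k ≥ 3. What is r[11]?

r[3] = 5·5 + 4·(-2) = 17
r[4] = 5·17 + 4·5 = 105
r[5] = 5·105 + 4·17 = 593
r[6] = 5·593 + 4·105 = 3385
r[7] = 5·3385 + 4·593 = 19297
r[8] = 5·19297 + 4·3385 = 110025
r[9] = 5·110025 + 4·19297 = 627313
r[10] = 5·627313 + 4·110025 = 3576665
r[11] = 5·3576665 + 4·627313 = 20392577

20392577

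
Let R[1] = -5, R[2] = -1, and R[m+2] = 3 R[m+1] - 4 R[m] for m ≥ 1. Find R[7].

R[3] = 3*(-1) - 4*(-5) = 17
R[4] = 3*17 - 4*(-1) = 55
R[5] = 3*55 - 4*17 = 97
R[6] = 3*97 - 4*55 = 71
R[7] = 3*71 - 4*97 = -175

-175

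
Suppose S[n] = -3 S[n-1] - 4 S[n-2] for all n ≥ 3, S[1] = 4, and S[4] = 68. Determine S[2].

Let S[2] = v.
S[3] = -16 - 3v
S[4] = 48 + 5v
So 48 + 5v = 68, giving v = 4.

4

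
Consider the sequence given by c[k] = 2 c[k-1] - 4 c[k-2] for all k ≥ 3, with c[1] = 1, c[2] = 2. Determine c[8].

128

c[3] = 2·2 - 4·1 = 0
c[4] = 2·0 - 4·2 = -8
c[5] = 2·(-8) - 4·0 = -16
c[6] = 2·(-16) - 4·(-8) = 0
c[7] = 2·0 - 4·(-16) = 64
c[8] = 2·64 - 4·0 = 128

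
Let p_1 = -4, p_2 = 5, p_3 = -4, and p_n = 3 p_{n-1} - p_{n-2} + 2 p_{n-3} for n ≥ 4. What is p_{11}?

-34273

p_4 = 3*(-4) - 5 + 2*(-4) = -25
p_5 = 3*(-25) - (-4) + 2*5 = -61
p_6 = 3*(-61) - (-25) + 2*(-4) = -166
p_7 = 3*(-166) - (-61) + 2*(-25) = -487
p_8 = 3*(-487) - (-166) + 2*(-61) = -1417
p_9 = 3*(-1417) - (-487) + 2*(-166) = -4096
p_{10} = 3*(-4096) - (-1417) + 2*(-487) = -11845
p_{11} = 3*(-11845) - (-4096) + 2*(-1417) = -34273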